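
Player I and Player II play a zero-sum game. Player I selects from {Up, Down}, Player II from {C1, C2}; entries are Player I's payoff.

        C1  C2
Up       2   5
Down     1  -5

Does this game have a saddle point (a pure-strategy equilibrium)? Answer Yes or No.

Row minima: Up → 2, Down → -5; maximin = 2.
Column maxima: C1 → 2, C2 → 5; minimax = 2.
maximin = minimax = 2, so a saddle point exists.

Yes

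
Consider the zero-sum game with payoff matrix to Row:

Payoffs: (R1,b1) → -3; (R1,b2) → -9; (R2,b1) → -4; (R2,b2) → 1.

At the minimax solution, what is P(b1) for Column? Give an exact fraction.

Row minima: R1 → -9, R2 → -4; maximin = -4.
Column maxima: b1 → -3, b2 → 1; minimax = -3.
-4 ≠ -3, so there is no saddle point; optimal play is mixed.
Let Row play R1 with probability p. Expected payoff against b1: (-3)p + (-4)(1−p) = p − 4; against b2: (-9)p + 1(1−p) = −10p + 1.
Setting these equal: p − 4 = −10p + 1 ⇒ 11p = 5 ⇒ p = 5/11, and the value is (1)·(5/11) − 4 = -39/11.
For Column: with q = P(b1), equating R1's and R2's payoffs gives 6q − 9 = −5q + 1 ⇒ q = 10/11.

10/11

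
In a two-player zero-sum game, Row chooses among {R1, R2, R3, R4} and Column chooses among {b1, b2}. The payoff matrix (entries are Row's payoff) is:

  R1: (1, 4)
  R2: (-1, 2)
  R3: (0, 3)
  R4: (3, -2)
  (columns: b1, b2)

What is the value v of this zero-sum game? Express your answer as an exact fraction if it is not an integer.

Row minima: R1 → 1, R2 → -1, R3 → 0, R4 → -2; maximin = 1.
Column maxima: b1 → 3, b2 → 4; minimax = 3.
1 ≠ 3, so there is no saddle point; optimal play is mixed.
R2 is strictly dominated by R1, so Row never plays it.
R3 is strictly dominated by R1, so Row never plays it.
On the remaining 2×2 (R1, R4 vs b1, b2):
Let Row play R1 with probability p. Expected payoff against b1: 1p + 3(1−p) = −2p + 3; against b2: 4p + (-2)(1−p) = 6p − 2.
Setting these equal: −2p + 3 = 6p − 2 ⇒ −8p = -5 ⇒ p = 5/8, and the value is (-2)·(5/8) + 3 = 7/4.
For Column: with q = P(b1), equating R1's and R4's payoffs gives −3q + 4 = 5q − 2 ⇒ q = 3/4.

7/4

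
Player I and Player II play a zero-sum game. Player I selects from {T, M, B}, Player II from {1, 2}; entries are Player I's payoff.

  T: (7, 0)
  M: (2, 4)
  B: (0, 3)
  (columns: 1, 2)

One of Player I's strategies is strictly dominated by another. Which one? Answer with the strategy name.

B

M gives a strictly higher payoff than B against every column: 2 > 0, 4 > 3.
So B is strictly dominated and Player I never plays it.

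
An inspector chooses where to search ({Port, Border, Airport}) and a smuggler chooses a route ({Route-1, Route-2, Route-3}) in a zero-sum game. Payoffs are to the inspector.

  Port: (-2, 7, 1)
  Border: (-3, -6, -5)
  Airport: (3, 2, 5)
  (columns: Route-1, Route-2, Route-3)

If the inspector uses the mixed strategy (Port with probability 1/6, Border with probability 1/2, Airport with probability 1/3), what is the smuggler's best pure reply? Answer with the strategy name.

If the smuggler plays Route-1, the inspector's expected payoff is (1/6)·(-2) + (1/2)·(-3) + (1/3)·3 = -5/6.
If the smuggler plays Route-2, the inspector's expected payoff is (1/6)·7 + (1/2)·(-6) + (1/3)·2 = -7/6.
If the smuggler plays Route-3, the inspector's expected payoff is (1/6)·1 + (1/2)·(-5) + (1/3)·5 = -2/3.
The smuggler minimizes the inspector's payoff; the smallest is -7/6, so the best response is Route-2.

Route-2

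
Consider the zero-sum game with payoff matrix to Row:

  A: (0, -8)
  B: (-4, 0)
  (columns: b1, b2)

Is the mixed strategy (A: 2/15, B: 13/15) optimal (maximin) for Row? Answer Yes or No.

Against b1 this mix gives (2/15)·0 + (13/15)·(-4) = -52/15.
Against b2 this mix gives (2/15)·(-8) + (13/15)·0 = -16/15.
Column will play b1, holding Row to -52/15. Shifting weight toward the row that does better against b1 would raise this floor (the equalizing mix achieves -8/3 against both b1 and b2), so the proposed strategy is not optimal.

No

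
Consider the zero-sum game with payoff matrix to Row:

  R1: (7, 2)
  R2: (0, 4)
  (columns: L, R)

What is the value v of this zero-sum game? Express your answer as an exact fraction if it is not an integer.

28/9

Row minima: R1 → 2, R2 → 0; maximin = 2.
Column maxima: L → 7, R → 4; minimax = 4.
2 ≠ 4, so there is no saddle point; optimal play is mixed.
Let Row play R1 with probability p. Expected payoff against L: 7p + 0(1−p) = 7p; against R: 2p + 4(1−p) = −2p + 4.
Setting these equal: 7p = −2p + 4 ⇒ 9p = 4 ⇒ p = 4/9, and the value is (7)·(4/9) = 28/9.
For Column: with q = P(L), equating R1's and R2's payoffs gives 5q + 2 = −4q + 4 ⇒ q = 2/9.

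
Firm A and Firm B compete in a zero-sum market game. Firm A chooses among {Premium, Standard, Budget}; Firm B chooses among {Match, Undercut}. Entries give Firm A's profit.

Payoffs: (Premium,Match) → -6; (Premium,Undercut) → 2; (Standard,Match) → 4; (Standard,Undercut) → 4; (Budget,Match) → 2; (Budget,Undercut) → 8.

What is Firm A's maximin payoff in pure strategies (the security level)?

4

Row minima: Premium → -6, Standard → 4, Budget → 2.
The best of these is 4.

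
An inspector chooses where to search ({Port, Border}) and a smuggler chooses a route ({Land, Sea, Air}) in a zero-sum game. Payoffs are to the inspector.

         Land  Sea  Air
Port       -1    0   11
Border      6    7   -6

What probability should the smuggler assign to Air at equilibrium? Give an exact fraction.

7/24

Row minima: Port → -1, Border → -6; maximin = -1.
Column maxima: Land → 6, Sea → 7, Air → 11; minimax = 6.
-1 ≠ 6, so there is no saddle point; optimal play is mixed.
Sea is strictly dominated by Land (it gives the inspector strictly more in every row), so the smuggler never plays it.
On the remaining 2×2 (Port, Border vs Land, Air):
Let the inspector play Port with probability p. Expected payoff against Land: (-1)p + 6(1−p) = −7p + 6; against Air: 11p + (-6)(1−p) = 17p − 6.
Setting these equal: −7p + 6 = 17p − 6 ⇒ −24p = -12 ⇒ p = 1/2, and the value is (-7)·(1/2) + 6 = 5/2.
For the smuggler: with q = P(Land), equating Port's and Border's payoffs gives −12q + 11 = 12q − 6 ⇒ q = 17/24.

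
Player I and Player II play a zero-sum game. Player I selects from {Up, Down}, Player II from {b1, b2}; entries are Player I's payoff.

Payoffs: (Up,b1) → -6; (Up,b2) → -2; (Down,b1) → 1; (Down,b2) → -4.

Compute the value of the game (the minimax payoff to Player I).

Row minima: Up → -6, Down → -4; maximin = -4.
Column maxima: b1 → 1, b2 → -2; minimax = -2.
-4 ≠ -2, so there is no saddle point; optimal play is mixed.
Let Player I play Up with probability p. Expected payoff against b1: (-6)p + 1(1−p) = −7p + 1; against b2: (-2)p + (-4)(1−p) = 2p − 4.
Setting these equal: −7p + 1 = 2p − 4 ⇒ −9p = -5 ⇒ p = 5/9, and the value is (-7)·(5/9) + 1 = -26/9.
For Player II: with q = P(b1), equating Up's and Down's payoffs gives −4q − 2 = 5q − 4 ⇒ q = 2/9.

-26/9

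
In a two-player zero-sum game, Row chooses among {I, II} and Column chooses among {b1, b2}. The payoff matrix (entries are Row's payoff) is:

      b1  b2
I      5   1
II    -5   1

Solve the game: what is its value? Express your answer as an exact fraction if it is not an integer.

1

Row minima: I → 1, II → -5; maximin = 1.
Column maxima: b1 → 5, b2 → 1; minimax = 1.
Since maximin = minimax = 1, there is a saddle point and the value is 1.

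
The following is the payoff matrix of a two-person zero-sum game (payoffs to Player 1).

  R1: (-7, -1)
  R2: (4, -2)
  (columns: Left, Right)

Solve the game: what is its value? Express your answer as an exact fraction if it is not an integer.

Row minima: R1 → -7, R2 → -2; maximin = -2.
Column maxima: Left → 4, Right → -1; minimax = -1.
-2 ≠ -1, so there is no saddle point; optimal play is mixed.
Let Player 1 play R1 with probability p. Expected payoff against Left: (-7)p + 4(1−p) = −11p + 4; against Right: (-1)p + (-2)(1−p) = p − 2.
Setting these equal: −11p + 4 = p − 2 ⇒ −12p = -6 ⇒ p = 1/2, and the value is (-11)·(1/2) + 4 = -3/2.
For Player 2: with q = P(Left), equating R1's and R2's payoffs gives −6q − 1 = 6q − 2 ⇒ q = 1/12.

-3/2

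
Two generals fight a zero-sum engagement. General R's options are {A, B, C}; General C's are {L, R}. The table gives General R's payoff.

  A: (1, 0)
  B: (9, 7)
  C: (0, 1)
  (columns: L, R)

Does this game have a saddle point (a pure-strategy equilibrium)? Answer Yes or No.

Yes

Row minima: A → 0, B → 7, C → 0; maximin = 7.
Column maxima: L → 9, R → 7; minimax = 7.
maximin = minimax = 7, so a saddle point exists.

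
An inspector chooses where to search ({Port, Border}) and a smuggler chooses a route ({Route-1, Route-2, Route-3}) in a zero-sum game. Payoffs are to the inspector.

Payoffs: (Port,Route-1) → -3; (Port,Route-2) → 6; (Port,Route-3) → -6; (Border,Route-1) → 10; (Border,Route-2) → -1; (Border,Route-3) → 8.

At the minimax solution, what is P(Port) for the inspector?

3/7

Row minima: Port → -6, Border → -1; maximin = -1.
Column maxima: Route-1 → 10, Route-2 → 6, Route-3 → 8; minimax = 6.
-1 ≠ 6, so there is no saddle point; optimal play is mixed.
Route-1 is strictly dominated by Route-3 (it gives the inspector strictly more in every row), so the smuggler never plays it.
On the remaining 2×2 (Port, Border vs Route-2, Route-3):
Let the inspector play Port with probability p. Expected payoff against Route-2: 6p + (-1)(1−p) = 7p − 1; against Route-3: (-6)p + 8(1−p) = −14p + 8.
Setting these equal: 7p − 1 = −14p + 8 ⇒ 21p = 9 ⇒ p = 3/7, and the value is (7)·(3/7) − 1 = 2.
For the smuggler: with q = P(Route-2), equating Port's and Border's payoffs gives 12q − 6 = −9q + 8 ⇒ q = 2/3.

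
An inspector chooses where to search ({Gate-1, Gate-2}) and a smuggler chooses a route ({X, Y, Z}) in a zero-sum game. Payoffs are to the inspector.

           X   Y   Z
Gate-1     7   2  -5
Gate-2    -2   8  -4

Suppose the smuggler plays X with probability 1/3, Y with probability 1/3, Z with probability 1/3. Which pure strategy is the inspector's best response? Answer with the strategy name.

Gate-1

Expected payoff of Gate-1: (1/3)·7 + (1/3)·2 + (1/3)·(-5) = 4/3.
Expected payoff of Gate-2: (1/3)·(-2) + (1/3)·8 + (1/3)·(-4) = 2/3.
The largest is 4/3, so the inspector's best response is Gate-1.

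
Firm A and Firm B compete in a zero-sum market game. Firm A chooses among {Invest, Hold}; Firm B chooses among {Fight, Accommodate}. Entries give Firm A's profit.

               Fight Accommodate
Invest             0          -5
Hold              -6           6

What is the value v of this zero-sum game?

-30/17

Row minima: Invest → -5, Hold → -6; maximin = -5.
Column maxima: Fight → 0, Accommodate → 6; minimax = 0.
-5 ≠ 0, so there is no saddle point; optimal play is mixed.
Let Firm A play Invest with probability p. Expected payoff against Fight: 0p + (-6)(1−p) = 6p − 6; against Accommodate: (-5)p + 6(1−p) = −11p + 6.
Setting these equal: 6p − 6 = −11p + 6 ⇒ 17p = 12 ⇒ p = 12/17, and the value is (6)·(12/17) − 6 = -30/17.
For Firm B: with q = P(Fight), equating Invest's and Hold's payoffs gives 5q − 5 = −12q + 6 ⇒ q = 11/17.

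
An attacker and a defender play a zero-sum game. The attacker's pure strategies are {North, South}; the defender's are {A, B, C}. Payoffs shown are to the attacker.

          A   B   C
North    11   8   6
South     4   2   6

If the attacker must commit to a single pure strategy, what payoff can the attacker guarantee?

Row minima: North → 6, South → 2.
The best of these is 6.

6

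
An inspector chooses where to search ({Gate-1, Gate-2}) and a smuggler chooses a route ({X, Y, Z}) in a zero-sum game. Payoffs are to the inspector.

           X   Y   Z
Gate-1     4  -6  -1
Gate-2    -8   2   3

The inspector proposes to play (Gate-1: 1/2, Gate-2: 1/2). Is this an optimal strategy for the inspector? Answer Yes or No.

Yes

Against X this mix gives (1/2)·4 + (1/2)·(-8) = -2.
Against Y this mix gives (1/2)·(-6) + (1/2)·2 = -2.
Against Z this mix gives (1/2)·(-1) + (1/2)·3 = 1.
All of the smuggler's active replies (X, Y) yield -2, and no column does worse for the inspector. The mix makes the smuggler indifferent and guarantees -2, so it is optimal.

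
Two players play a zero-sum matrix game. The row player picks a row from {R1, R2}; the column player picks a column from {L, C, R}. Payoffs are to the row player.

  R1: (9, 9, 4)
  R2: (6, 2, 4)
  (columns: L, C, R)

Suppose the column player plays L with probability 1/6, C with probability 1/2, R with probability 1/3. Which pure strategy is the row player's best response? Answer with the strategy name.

Expected payoff of R1: (1/6)·9 + (1/2)·9 + (1/3)·4 = 22/3.
Expected payoff of R2: (1/6)·6 + (1/2)·2 + (1/3)·4 = 10/3.
The largest is 22/3, so the row player's best response is R1.

R1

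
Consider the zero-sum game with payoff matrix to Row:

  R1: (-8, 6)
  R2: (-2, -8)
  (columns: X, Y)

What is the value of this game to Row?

Row minima: R1 → -8, R2 → -8; maximin = -8.
Column maxima: X → -2, Y → 6; minimax = -2.
-8 ≠ -2, so there is no saddle point; optimal play is mixed.
Let Row play R1 with probability p. Expected payoff against X: (-8)p + (-2)(1−p) = −6p − 2; against Y: 6p + (-8)(1−p) = 14p − 8.
Setting these equal: −6p − 2 = 14p − 8 ⇒ −20p = -6 ⇒ p = 3/10, and the value is (-6)·(3/10) − 2 = -19/5.
For Column: with q = P(X), equating R1's and R2's payoffs gives −14q + 6 = 6q − 8 ⇒ q = 7/10.

-19/5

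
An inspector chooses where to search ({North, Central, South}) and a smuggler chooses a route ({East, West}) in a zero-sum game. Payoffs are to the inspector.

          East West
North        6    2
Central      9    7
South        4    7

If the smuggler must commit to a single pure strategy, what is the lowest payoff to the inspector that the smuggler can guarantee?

7

Column maxima: East → 9, West → 7.
The smallest of these is 7.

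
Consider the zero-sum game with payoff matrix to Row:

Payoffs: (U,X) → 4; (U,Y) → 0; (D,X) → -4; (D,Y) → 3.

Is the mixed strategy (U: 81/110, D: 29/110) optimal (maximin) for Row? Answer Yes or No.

Against X this mix gives (81/110)·4 + (29/110)·(-4) = 104/55.
Against Y this mix gives (81/110)·0 + (29/110)·3 = 87/110.
Column will play Y, holding Row to 87/110. Shifting weight toward the row that does better against Y would raise this floor (the equalizing mix achieves 12/11 against both Y and X), so the proposed strategy is not optimal.

No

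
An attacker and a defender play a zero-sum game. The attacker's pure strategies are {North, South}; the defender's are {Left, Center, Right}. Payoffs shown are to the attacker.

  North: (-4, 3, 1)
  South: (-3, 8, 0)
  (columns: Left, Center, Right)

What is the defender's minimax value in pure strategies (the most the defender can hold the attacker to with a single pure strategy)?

-3

Column maxima: Left → -3, Center → 8, Right → 1.
The smallest of these is -3.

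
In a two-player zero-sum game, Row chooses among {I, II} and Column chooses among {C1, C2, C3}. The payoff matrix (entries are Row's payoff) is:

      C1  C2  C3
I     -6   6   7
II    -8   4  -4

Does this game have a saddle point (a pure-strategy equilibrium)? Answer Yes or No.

Yes

Row minima: I → -6, II → -8; maximin = -6.
Column maxima: C1 → -6, C2 → 6, C3 → 7; minimax = -6.
maximin = minimax = -6, so a saddle point exists.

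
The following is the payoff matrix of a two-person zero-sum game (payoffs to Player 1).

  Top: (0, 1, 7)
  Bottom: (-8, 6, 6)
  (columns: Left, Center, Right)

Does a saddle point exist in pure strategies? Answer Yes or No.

Yes

Row minima: Top → 0, Bottom → -8; maximin = 0.
Column maxima: Left → 0, Center → 6, Right → 7; minimax = 0.
maximin = minimax = 0, so a saddle point exists.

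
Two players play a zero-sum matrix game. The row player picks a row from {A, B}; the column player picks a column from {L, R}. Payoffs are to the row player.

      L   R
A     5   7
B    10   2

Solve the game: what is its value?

Row minima: A → 5, B → 2; maximin = 5.
Column maxima: L → 10, R → 7; minimax = 7.
5 ≠ 7, so there is no saddle point; optimal play is mixed.
Let the row player play A with probability p. Expected payoff against L: 5p + 10(1−p) = −5p + 10; against R: 7p + 2(1−p) = 5p + 2.
Setting these equal: −5p + 10 = 5p + 2 ⇒ −10p = -8 ⇒ p = 4/5, and the value is (-5)·(4/5) + 10 = 6.
For the column player: with q = P(L), equating A's and B's payoffs gives −2q + 7 = 8q + 2 ⇒ q = 1/2.

6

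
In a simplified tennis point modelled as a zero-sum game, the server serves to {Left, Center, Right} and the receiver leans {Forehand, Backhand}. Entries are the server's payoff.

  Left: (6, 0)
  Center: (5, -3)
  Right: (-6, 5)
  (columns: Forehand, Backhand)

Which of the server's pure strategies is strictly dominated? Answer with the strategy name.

Left gives a strictly higher payoff than Center against every column: 6 > 5, 0 > -3.
So Center is strictly dominated and the server never plays it.

Center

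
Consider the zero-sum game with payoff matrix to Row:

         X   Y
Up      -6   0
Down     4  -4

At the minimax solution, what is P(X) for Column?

2/7

Row minima: Up → -6, Down → -4; maximin = -4.
Column maxima: X → 4, Y → 0; minimax = 0.
-4 ≠ 0, so there is no saddle point; optimal play is mixed.
Let Row play Up with probability p. Expected payoff against X: (-6)p + 4(1−p) = −10p + 4; against Y: 0p + (-4)(1−p) = 4p − 4.
Setting these equal: −10p + 4 = 4p − 4 ⇒ −14p = -8 ⇒ p = 4/7, and the value is (-10)·(4/7) + 4 = -12/7.
For Column: with q = P(X), equating Up's and Down's payoffs gives −6q = 8q − 4 ⇒ q = 2/7.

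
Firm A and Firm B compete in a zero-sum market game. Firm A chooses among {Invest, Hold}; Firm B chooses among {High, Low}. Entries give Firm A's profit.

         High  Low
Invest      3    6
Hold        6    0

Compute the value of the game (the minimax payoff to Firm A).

Row minima: Invest → 3, Hold → 0; maximin = 3.
Column maxima: High → 6, Low → 6; minimax = 6.
3 ≠ 6, so there is no saddle point; optimal play is mixed.
Let Firm A play Invest with probability p. Expected payoff against High: 3p + 6(1−p) = −3p + 6; against Low: 6p + 0(1−p) = 6p.
Setting these equal: −3p + 6 = 6p ⇒ −9p = -6 ⇒ p = 2/3, and the value is (-3)·(2/3) + 6 = 4.
For Firm B: with q = P(High), equating Invest's and Hold's payoffs gives −3q + 6 = 6q ⇒ q = 2/3.

4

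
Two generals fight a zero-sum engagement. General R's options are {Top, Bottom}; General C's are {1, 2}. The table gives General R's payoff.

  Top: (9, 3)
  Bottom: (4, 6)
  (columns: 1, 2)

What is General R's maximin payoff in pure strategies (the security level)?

4

Row minima: Top → 3, Bottom → 4.
The best of these is 4.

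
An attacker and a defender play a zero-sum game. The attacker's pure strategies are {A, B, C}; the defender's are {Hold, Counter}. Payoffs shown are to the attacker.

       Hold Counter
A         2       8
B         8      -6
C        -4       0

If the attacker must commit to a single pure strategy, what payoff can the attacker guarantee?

Row minima: A → 2, B → -6, C → -4.
The best of these is 2.

2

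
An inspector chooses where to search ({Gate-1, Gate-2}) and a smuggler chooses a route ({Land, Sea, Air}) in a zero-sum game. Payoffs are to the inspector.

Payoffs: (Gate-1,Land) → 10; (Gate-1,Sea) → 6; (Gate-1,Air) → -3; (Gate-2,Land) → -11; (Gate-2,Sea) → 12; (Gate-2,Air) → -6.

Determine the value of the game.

Row minima: Gate-1 → -3, Gate-2 → -11; maximin = -3.
Column maxima: Land → 10, Sea → 12, Air → -3; minimax = -3.
Since maximin = minimax = -3, there is a saddle point and the value is -3.

-3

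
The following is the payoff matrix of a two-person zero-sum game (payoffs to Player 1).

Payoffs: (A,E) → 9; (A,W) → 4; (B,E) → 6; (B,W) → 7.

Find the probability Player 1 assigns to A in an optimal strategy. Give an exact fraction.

1/6

Row minima: A → 4, B → 6; maximin = 6.
Column maxima: E → 9, W → 7; minimax = 7.
6 ≠ 7, so there is no saddle point; optimal play is mixed.
Let Player 1 play A with probability p. Expected payoff against E: 9p + 6(1−p) = 3p + 6; against W: 4p + 7(1−p) = −3p + 7.
Setting these equal: 3p + 6 = −3p + 7 ⇒ 6p = 1 ⇒ p = 1/6, and the value is (3)·(1/6) + 6 = 13/2.
For Player 2: with q = P(E), equating A's and B's payoffs gives 5q + 4 = −q + 7 ⇒ q = 1/2.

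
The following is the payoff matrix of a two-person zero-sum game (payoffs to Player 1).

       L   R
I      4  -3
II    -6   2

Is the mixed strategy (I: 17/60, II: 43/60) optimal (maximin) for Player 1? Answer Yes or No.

Against L this mix gives (17/60)·4 + (43/60)·(-6) = -19/6.
Against R this mix gives (17/60)·(-3) + (43/60)·2 = 7/12.
Player 2 will play L, holding Player 1 to -19/6. Shifting weight toward the row that does better against L would raise this floor (the equalizing mix achieves -2/3 against both L and R), so the proposed strategy is not optimal.

No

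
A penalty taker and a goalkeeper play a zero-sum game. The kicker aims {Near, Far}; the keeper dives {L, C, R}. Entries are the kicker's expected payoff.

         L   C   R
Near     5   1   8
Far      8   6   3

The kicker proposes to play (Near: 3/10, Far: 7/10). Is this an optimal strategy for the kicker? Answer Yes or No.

Yes

Against L this mix gives (3/10)·5 + (7/10)·8 = 71/10.
Against C this mix gives (3/10)·1 + (7/10)·6 = 9/2.
Against R this mix gives (3/10)·8 + (7/10)·3 = 9/2.
All of the keeper's active replies (C, R) yield 9/2, and no column does worse for the kicker. The mix makes the keeper indifferent and guarantees 9/2, so it is optimal.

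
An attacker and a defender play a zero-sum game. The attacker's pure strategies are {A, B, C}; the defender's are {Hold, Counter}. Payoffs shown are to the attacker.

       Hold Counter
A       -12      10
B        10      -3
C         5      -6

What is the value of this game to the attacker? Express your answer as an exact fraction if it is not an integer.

Row minima: A → -12, B → -3, C → -6; maximin = -3.
Column maxima: Hold → 10, Counter → 10; minimax = 10.
-3 ≠ 10, so there is no saddle point; optimal play is mixed.
C is strictly dominated by B, so the attacker never plays it.
On the remaining 2×2 (A, B vs Hold, Counter):
Let the attacker play A with probability p. Expected payoff against Hold: (-12)p + 10(1−p) = −22p + 10; against Counter: 10p + (-3)(1−p) = 13p − 3.
Setting these equal: −22p + 10 = 13p − 3 ⇒ −35p = -13 ⇒ p = 13/35, and the value is (-22)·(13/35) + 10 = 64/35.
For the defender: with q = P(Hold), equating A's and B's payoffs gives −22q + 10 = 13q − 3 ⇒ q = 13/35.

64/35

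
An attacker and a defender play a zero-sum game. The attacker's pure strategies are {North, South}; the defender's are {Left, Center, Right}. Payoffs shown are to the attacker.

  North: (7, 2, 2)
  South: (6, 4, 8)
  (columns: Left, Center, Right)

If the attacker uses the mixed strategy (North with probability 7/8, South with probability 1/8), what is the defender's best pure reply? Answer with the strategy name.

If the defender plays Left, the attacker's expected payoff is (7/8)·7 + (1/8)·6 = 55/8.
If the defender plays Center, the attacker's expected payoff is (7/8)·2 + (1/8)·4 = 9/4.
If the defender plays Right, the attacker's expected payoff is (7/8)·2 + (1/8)·8 = 11/4.
The defender minimizes the attacker's payoff; the smallest is 9/4, so the best response is Center.

Center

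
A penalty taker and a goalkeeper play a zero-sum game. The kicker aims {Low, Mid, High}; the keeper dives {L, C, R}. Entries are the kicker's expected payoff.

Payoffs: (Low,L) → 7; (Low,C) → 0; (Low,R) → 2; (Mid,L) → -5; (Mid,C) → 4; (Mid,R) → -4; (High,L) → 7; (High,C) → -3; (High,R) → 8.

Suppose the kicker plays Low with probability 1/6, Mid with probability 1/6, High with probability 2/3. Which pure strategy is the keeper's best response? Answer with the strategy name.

C

If the keeper plays L, the kicker's expected payoff is (1/6)·7 + (1/6)·(-5) + (2/3)·7 = 5.
If the keeper plays C, the kicker's expected payoff is (1/6)·0 + (1/6)·4 + (2/3)·(-3) = -4/3.
If the keeper plays R, the kicker's expected payoff is (1/6)·2 + (1/6)·(-4) + (2/3)·8 = 5.
The keeper minimizes the kicker's payoff; the smallest is -4/3, so the best response is C.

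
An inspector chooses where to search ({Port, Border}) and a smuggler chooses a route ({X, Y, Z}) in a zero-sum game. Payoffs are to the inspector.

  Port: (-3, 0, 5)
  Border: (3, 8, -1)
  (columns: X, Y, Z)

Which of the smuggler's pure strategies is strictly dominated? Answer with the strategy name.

X holds the inspector's payoff strictly below Y in every row: -3 < 0, 3 < 8.
So Y is strictly dominated for the smuggler.

Y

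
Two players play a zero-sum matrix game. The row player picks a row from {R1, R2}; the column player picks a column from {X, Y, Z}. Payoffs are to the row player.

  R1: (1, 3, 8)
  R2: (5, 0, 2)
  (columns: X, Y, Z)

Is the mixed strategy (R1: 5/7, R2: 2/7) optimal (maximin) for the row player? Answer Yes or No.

Yes

Against X this mix gives (5/7)·1 + (2/7)·5 = 15/7.
Against Y this mix gives (5/7)·3 + (2/7)·0 = 15/7.
Against Z this mix gives (5/7)·8 + (2/7)·2 = 44/7.
All of the column player's active replies (X, Y) yield 15/7, and no column does worse for the row player. The mix makes the column player indifferent and guarantees 15/7, so it is optimal.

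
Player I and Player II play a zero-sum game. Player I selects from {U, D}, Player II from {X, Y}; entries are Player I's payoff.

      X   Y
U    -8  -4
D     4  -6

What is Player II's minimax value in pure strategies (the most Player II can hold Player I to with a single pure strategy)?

-4

Column maxima: X → 4, Y → -4.
The smallest of these is -4.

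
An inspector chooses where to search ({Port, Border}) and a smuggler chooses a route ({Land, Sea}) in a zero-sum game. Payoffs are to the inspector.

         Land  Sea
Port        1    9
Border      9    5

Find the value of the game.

19/3

Row minima: Port → 1, Border → 5; maximin = 5.
Column maxima: Land → 9, Sea → 9; minimax = 9.
5 ≠ 9, so there is no saddle point; optimal play is mixed.
Let the inspector play Port with probability p. Expected payoff against Land: 1p + 9(1−p) = −8p + 9; against Sea: 9p + 5(1−p) = 4p + 5.
Setting these equal: −8p + 9 = 4p + 5 ⇒ −12p = -4 ⇒ p = 1/3, and the value is (-8)·(1/3) + 9 = 19/3.
For the smuggler: with q = P(Land), equating Port's and Border's payoffs gives −8q + 9 = 4q + 5 ⇒ q = 1/3.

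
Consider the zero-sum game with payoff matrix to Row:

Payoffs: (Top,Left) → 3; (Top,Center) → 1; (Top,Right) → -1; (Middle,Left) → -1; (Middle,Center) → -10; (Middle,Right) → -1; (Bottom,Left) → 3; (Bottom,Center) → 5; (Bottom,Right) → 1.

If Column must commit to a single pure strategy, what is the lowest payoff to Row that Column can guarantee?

1

Column maxima: Left → 3, Center → 5, Right → 1.
The smallest of these is 1.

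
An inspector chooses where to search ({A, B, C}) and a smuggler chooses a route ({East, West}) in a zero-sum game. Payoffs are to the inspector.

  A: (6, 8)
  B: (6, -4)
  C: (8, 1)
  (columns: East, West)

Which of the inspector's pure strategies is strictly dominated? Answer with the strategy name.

C gives a strictly higher payoff than B against every column: 8 > 6, 1 > -4.
So B is strictly dominated and the inspector never plays it.

B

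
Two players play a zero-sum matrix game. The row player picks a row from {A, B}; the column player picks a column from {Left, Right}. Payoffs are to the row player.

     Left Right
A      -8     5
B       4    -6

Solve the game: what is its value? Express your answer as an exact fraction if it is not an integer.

-28/23

Row minima: A → -8, B → -6; maximin = -6.
Column maxima: Left → 4, Right → 5; minimax = 4.
-6 ≠ 4, so there is no saddle point; optimal play is mixed.
Let the row player play A with probability p. Expected payoff against Left: (-8)p + 4(1−p) = −12p + 4; against Right: 5p + (-6)(1−p) = 11p − 6.
Setting these equal: −12p + 4 = 11p − 6 ⇒ −23p = -10 ⇒ p = 10/23, and the value is (-12)·(10/23) + 4 = -28/23.
For the column player: with q = P(Left), equating A's and B's payoffs gives −13q + 5 = 10q − 6 ⇒ q = 11/23.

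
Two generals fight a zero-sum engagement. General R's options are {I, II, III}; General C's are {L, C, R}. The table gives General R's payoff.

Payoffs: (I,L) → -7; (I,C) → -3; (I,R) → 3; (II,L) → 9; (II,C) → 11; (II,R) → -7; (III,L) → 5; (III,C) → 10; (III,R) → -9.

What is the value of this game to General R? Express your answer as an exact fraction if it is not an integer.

Row minima: I → -7, II → -7, III → -9; maximin = -7.
Column maxima: L → 9, C → 11, R → 3; minimax = 3.
-7 ≠ 3, so there is no saddle point; optimal play is mixed.
III is strictly dominated by II, so General R never plays it.
C is strictly dominated by L (it gives General R strictly more in every row), so General C never plays it.
On the remaining 2×2 (I, II vs L, R):
Let General R play I with probability p. Expected payoff against L: (-7)p + 9(1−p) = −16p + 9; against R: 3p + (-7)(1−p) = 10p − 7.
Setting these equal: −16p + 9 = 10p − 7 ⇒ −26p = -16 ⇒ p = 8/13, and the value is (-16)·(8/13) + 9 = -11/13.
For General C: with q = P(L), equating I's and II's payoffs gives −10q + 3 = 16q − 7 ⇒ q = 5/13.

-11/13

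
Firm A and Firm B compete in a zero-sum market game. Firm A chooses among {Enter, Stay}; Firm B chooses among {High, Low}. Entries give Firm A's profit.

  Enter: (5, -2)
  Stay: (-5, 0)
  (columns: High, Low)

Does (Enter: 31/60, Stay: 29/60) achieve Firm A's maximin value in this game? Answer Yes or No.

No

Against High this mix gives (31/60)·5 + (29/60)·(-5) = 1/6.
Against Low this mix gives (31/60)·(-2) + (29/60)·0 = -31/30.
Firm B will play Low, holding Firm A to -31/30. Shifting weight toward the row that does better against Low would raise this floor (the equalizing mix achieves -5/6 against both Low and High), so the proposed strategy is not optimal.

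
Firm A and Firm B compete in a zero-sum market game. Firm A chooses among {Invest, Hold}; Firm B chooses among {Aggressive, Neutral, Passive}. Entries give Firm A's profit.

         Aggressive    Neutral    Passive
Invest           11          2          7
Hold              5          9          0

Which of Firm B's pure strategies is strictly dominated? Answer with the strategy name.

Passive holds Firm A's payoff strictly below Aggressive in every row: 7 < 11, 0 < 5.
So Aggressive is strictly dominated for Firm B.

Aggressive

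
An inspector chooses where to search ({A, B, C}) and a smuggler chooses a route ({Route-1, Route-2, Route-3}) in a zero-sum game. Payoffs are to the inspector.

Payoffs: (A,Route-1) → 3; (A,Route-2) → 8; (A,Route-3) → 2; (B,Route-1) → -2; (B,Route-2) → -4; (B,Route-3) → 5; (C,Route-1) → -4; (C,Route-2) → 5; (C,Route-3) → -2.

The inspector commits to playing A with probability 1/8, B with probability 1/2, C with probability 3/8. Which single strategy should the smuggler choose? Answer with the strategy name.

If the smuggler plays Route-1, the inspector's expected payoff is (1/8)·3 + (1/2)·(-2) + (3/8)·(-4) = -17/8.
If the smuggler plays Route-2, the inspector's expected payoff is (1/8)·8 + (1/2)·(-4) + (3/8)·5 = 7/8.
If the smuggler plays Route-3, the inspector's expected payoff is (1/8)·2 + (1/2)·5 + (3/8)·(-2) = 2.
The smuggler minimizes the inspector's payoff; the smallest is -17/8, so the best response is Route-1.

Route-1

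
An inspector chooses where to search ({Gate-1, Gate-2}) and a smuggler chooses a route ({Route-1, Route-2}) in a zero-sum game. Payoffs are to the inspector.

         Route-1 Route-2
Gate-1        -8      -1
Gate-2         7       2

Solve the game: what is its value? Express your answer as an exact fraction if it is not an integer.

2

Row minima: Gate-1 → -8, Gate-2 → 2; maximin = 2.
Column maxima: Route-1 → 7, Route-2 → 2; minimax = 2.
Since maximin = minimax = 2, there is a saddle point and the value is 2.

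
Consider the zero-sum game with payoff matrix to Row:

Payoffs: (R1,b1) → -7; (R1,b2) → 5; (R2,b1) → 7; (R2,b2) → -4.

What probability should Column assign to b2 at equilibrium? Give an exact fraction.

Row minima: R1 → -7, R2 → -4; maximin = -4.
Column maxima: b1 → 7, b2 → 5; minimax = 5.
-4 ≠ 5, so there is no saddle point; optimal play is mixed.
Let Row play R1 with probability p. Expected payoff against b1: (-7)p + 7(1−p) = −14p + 7; against b2: 5p + (-4)(1−p) = 9p − 4.
Setting these equal: −14p + 7 = 9p − 4 ⇒ −23p = -11 ⇒ p = 11/23, and the value is (-14)·(11/23) + 7 = 7/23.
For Column: with q = P(b1), equating R1's and R2's payoffs gives −12q + 5 = 11q − 4 ⇒ q = 9/23.

14/23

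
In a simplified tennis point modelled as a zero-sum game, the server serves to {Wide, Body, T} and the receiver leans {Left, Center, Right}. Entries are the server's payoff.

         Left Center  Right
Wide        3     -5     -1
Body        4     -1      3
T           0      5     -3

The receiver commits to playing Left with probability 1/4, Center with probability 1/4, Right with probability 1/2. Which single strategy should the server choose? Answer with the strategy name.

Expected payoff of Wide: (1/4)·3 + (1/4)·(-5) + (1/2)·(-1) = -1.
Expected payoff of Body: (1/4)·4 + (1/4)·(-1) + (1/2)·3 = 9/4.
Expected payoff of T: (1/4)·0 + (1/4)·5 + (1/2)·(-3) = -1/4.
The largest is 9/4, so the server's best response is Body.

Body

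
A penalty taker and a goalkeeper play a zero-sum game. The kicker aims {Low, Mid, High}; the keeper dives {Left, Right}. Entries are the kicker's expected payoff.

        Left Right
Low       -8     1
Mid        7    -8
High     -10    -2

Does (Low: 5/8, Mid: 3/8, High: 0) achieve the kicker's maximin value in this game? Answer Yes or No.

Against Left this mix gives (5/8)·(-8) + (3/8)·7 = -19/8.
Against Right this mix gives (5/8)·1 + (3/8)·(-8) = -19/8.
All of the keeper's active replies (Left, Right) yield -19/8, and no column does worse for the kicker. The mix makes the keeper indifferent and guarantees -19/8, so it is optimal.

Yes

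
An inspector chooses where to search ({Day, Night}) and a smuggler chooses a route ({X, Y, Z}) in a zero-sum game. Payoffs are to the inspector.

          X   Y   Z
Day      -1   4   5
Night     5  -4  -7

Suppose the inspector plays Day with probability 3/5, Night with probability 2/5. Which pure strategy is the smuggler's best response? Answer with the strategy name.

If the smuggler plays X, the inspector's expected payoff is (3/5)·(-1) + (2/5)·5 = 7/5.
If the smuggler plays Y, the inspector's expected payoff is (3/5)·4 + (2/5)·(-4) = 4/5.
If the smuggler plays Z, the inspector's expected payoff is (3/5)·5 + (2/5)·(-7) = 1/5.
The smuggler minimizes the inspector's payoff; the smallest is 1/5, so the best response is Z.

Z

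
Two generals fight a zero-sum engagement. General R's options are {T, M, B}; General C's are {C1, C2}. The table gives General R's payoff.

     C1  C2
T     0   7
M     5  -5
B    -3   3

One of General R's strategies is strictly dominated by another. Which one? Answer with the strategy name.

T gives a strictly higher payoff than B against every column: 0 > -3, 7 > 3.
So B is strictly dominated and General R never plays it.

B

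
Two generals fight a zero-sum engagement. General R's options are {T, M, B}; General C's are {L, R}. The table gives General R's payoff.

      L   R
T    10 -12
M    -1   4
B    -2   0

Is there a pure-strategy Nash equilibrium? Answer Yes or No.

No

Row minima: T → -12, M → -1, B → -2; maximin = -1.
Column maxima: L → 10, R → 4; minimax = 4.
-1 ≠ 4, so no pure-strategy equilibrium exists.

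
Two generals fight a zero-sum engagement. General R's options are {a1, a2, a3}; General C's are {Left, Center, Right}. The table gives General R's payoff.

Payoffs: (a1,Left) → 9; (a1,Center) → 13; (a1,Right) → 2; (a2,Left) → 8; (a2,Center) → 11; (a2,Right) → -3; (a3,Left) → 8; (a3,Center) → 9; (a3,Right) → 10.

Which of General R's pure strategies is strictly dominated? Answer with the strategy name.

a2

a1 gives a strictly higher payoff than a2 against every column: 9 > 8, 13 > 11, 2 > -3.
So a2 is strictly dominated and General R never plays it.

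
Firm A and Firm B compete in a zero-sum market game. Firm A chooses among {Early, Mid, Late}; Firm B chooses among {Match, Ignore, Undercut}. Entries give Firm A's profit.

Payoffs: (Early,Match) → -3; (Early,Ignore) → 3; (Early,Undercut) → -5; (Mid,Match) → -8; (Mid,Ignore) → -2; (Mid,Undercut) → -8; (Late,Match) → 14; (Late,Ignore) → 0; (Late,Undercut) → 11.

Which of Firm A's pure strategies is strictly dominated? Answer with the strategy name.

Mid

Early gives a strictly higher payoff than Mid against every column: -3 > -8, 3 > -2, -5 > -8.
So Mid is strictly dominated and Firm A never plays it.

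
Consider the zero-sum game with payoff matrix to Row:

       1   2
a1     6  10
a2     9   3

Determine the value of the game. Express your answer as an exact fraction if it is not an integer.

36/5

Row minima: a1 → 6, a2 → 3; maximin = 6.
Column maxima: 1 → 9, 2 → 10; minimax = 9.
6 ≠ 9, so there is no saddle point; optimal play is mixed.
Let Row play a1 with probability p. Expected payoff against 1: 6p + 9(1−p) = −3p + 9; against 2: 10p + 3(1−p) = 7p + 3.
Setting these equal: −3p + 9 = 7p + 3 ⇒ −10p = -6 ⇒ p = 3/5, and the value is (-3)·(3/5) + 9 = 36/5.
For Column: with q = P(1), equating a1's and a2's payoffs gives −4q + 10 = 6q + 3 ⇒ q = 7/10.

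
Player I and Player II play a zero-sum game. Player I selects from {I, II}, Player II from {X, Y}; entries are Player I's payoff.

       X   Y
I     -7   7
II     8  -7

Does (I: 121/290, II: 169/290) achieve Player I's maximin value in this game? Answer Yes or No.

No

Against X this mix gives (121/290)·(-7) + (169/290)·8 = 101/58.
Against Y this mix gives (121/290)·7 + (169/290)·(-7) = -168/145.
Player II will play Y, holding Player I to -168/145. Shifting weight toward the row that does better against Y would raise this floor (the equalizing mix achieves 7/29 against both Y and X), so the proposed strategy is not optimal.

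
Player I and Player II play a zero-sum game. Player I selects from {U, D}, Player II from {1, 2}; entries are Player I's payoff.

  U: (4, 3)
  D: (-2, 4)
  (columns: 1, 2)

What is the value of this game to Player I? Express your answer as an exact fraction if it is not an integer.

Row minima: U → 3, D → -2; maximin = 3.
Column maxima: 1 → 4, 2 → 4; minimax = 4.
3 ≠ 4, so there is no saddle point; optimal play is mixed.
Let Player I play U with probability p. Expected payoff against 1: 4p + (-2)(1−p) = 6p − 2; against 2: 3p + 4(1−p) = −p + 4.
Setting these equal: 6p − 2 = −p + 4 ⇒ 7p = 6 ⇒ p = 6/7, and the value is (6)·(6/7) − 2 = 22/7.
For Player II: with q = P(1), equating U's and D's payoffs gives q + 3 = −6q + 4 ⇒ q = 1/7.

22/7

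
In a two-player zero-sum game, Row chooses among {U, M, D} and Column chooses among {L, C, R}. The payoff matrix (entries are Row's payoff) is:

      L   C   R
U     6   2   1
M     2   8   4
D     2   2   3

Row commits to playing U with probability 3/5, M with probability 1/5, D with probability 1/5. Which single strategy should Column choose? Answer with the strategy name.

R

If Column plays L, Row's expected payoff is (3/5)·6 + (1/5)·2 + (1/5)·2 = 22/5.
If Column plays C, Row's expected payoff is (3/5)·2 + (1/5)·8 + (1/5)·2 = 16/5.
If Column plays R, Row's expected payoff is (3/5)·1 + (1/5)·4 + (1/5)·3 = 2.
Column minimizes Row's payoff; the smallest is 2, so the best response is R.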